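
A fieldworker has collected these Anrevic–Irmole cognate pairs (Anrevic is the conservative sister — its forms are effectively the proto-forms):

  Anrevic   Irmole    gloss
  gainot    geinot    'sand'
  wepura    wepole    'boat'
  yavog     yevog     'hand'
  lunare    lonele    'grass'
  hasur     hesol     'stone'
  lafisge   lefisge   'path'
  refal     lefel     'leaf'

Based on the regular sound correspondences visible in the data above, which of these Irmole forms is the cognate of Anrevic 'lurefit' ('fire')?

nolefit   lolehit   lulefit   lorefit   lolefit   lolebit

lolefit

wepura ~ wepole, hasur ~ hesol — Anrevic u corresponds to Irmole o after a consonant, before r.
lunare ~ lonele — Anrevic r corresponds to Irmole l between vowels (before a front vowel).
Applying these to Anrevic 'lurefit':
  lurefit → lorefit   (u→o after a consonant, before r)
  lorefit → lolefit   (r→l between vowels (before a front vowel))
So the Irmole cognate is 'lolefit'.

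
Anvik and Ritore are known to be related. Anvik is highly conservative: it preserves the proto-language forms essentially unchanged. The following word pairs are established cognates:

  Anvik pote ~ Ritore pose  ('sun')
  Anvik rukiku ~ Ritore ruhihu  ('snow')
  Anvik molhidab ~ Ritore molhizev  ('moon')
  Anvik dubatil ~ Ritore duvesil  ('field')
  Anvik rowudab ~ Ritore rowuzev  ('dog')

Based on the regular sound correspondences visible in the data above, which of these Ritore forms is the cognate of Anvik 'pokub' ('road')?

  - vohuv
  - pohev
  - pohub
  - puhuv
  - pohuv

rukiku ~ ruhihu — Anvik k corresponds to Ritore h between vowels (before a back vowel).
molhidab ~ molhizev, rowudab ~ rowuzev — Anvik b corresponds to Ritore v word-finally.
Applying these to Anvik 'pokub':
  pokub → pohub   (k→h between vowels (before a back vowel))
  pohub → pohuv   (b→v word-finally)
So the Ritore cognate is 'pohuv'.

pohuv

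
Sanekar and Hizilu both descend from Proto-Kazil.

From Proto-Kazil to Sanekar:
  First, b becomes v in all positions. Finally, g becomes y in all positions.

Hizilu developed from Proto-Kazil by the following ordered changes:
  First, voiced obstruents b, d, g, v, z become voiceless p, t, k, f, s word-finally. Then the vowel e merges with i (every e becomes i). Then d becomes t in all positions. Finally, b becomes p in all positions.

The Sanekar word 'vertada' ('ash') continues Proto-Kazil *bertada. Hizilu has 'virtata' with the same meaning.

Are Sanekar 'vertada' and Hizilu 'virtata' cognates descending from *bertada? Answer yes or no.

no

Derive the expected Hizilu reflex of *bertada:
Hizilu: *bertada
  bertada (rule 1 does not apply)
  bertada → birtada   [vowel merger]
  birtada → birtata   [unconditioned shift]
  birtata → pirtata   [unconditioned shift]
  giving Hizilu pirtata.
The regular Hizilu reflex would be 'pirtata', but the attested form is 'virtata'. The correspondence is irregular, so they are not cognates (the Hizilu form has a different source).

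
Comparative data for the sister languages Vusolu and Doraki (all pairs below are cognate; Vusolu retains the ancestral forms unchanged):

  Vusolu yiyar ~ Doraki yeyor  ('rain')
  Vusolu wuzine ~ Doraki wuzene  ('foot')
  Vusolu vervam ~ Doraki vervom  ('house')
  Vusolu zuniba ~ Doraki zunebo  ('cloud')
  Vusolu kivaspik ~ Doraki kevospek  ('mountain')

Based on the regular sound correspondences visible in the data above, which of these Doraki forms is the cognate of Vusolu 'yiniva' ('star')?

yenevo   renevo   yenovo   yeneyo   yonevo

yenevo

wuzine ~ wuzene — Vusolu i corresponds to Doraki e after a consonant, before a nasal.
kivaspik ~ kevospek — Vusolu i corresponds to Doraki e after a consonant, before a labial obstruent.
zuniba ~ zunebo — Vusolu a corresponds to Doraki o word-finally.
Applying these to Vusolu 'yiniva':
  yiniva → yeniva   (i→e after a consonant, before a nasal)
  yeniva → yeneva   (i→e after a consonant, before a labial obstruent)
  yeneva → yenevo   (a→o word-finally)
So the Doraki cognate is 'yenevo'.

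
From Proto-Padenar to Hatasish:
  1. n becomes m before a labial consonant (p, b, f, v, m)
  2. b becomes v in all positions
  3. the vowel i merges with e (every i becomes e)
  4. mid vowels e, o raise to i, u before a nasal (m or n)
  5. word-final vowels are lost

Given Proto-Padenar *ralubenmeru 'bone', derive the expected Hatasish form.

raluvimmer

Hatasish: start from *ralubenmeru.
  rule 1 (nasal place assimilation): ralubenmeru → ralubemmeru
  rule 2 (unconditioned shift): ralubemmeru → raluvemmeru
  rule 3: no change — raluvemmeru
  rule 4 (pre-nasal raising): raluvemmeru → raluvimmeru
  rule 5 (apocope): raluvimmeru → raluvimmer
  ⇒ Hatasish raluvimmer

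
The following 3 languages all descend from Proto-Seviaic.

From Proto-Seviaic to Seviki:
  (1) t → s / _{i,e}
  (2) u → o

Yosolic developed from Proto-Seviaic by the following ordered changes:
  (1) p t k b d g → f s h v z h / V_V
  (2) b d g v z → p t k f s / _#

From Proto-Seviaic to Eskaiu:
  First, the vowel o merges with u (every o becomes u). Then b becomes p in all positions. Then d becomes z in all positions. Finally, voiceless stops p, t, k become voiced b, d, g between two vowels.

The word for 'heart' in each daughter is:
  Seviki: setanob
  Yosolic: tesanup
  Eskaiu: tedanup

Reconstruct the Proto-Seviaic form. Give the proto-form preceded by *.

Position 1: Seviki has s, Yosolic has t, Eskaiu has t. Eskaiu preserves t here (none of its changes turn any other segment into t), so the proto-segment is *t.
Position 7: Seviki has b, Yosolic has p, Eskaiu has p. Seviki preserves b here (none of its changes turn any other segment into b), so the proto-segment is *b.
This points to *tetanub. Verify forward in each daughter:
Seviki: *tetanub > setanub > setanob  (by palatalisation, vowel merger)
Yosolic: *tetanub > tesanub > tesanup  (by intervocalic lenition, final devoicing)
Eskaiu: start from *tetanub.
  rule 1: no change — tetanub
  rule 2 (unconditioned shift): tetanub → tetanup
  rule 3: no change — tetanup
  rule 4 (intervocalic voicing): tetanup → tedanup
  ⇒ Eskaiu tedanup
No other proto-form is consistent with every reflex, so the reconstruction is *tetanub.

*tetanub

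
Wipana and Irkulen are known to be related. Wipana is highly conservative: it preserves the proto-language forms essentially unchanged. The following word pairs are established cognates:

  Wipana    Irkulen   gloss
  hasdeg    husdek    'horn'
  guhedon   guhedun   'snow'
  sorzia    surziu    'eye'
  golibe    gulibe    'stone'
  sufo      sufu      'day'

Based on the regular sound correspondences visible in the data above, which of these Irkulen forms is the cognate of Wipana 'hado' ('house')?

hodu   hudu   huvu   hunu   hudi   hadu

hudu

hasdeg ~ husdek — Wipana a corresponds to Irkulen u after a consonant, before a consonant other than r, m, n, p, b, f, v.
sufo ~ sufu — Wipana o corresponds to Irkulen u word-finally.
Applying these to Wipana 'hado':
  hado → hudo   (a→u after a consonant, before a consonant other than r, m, n, p, b, f, v)
  hudo → hudu   (o→u word-finally)
So the Irkulen cognate is 'hudu'.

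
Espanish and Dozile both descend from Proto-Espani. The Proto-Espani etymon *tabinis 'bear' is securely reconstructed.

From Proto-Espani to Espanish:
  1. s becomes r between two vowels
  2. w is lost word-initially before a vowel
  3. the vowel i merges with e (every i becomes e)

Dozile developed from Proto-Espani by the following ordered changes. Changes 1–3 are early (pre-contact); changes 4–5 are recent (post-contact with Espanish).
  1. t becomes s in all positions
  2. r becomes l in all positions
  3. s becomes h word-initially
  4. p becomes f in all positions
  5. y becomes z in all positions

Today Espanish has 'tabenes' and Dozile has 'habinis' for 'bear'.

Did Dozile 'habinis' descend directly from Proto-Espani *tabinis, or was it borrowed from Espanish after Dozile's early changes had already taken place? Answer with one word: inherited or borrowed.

If inherited, *tabinis would pass through all of Dozile's changes:
Dozile: *tabinis
  tabinis → sabinis   [unconditioned shift]
  sabinis (rule 2 does not apply)
  sabinis → habinis   [debuccalisation]
  habinis (rule 4 does not apply)
  habinis (rule 5 does not apply)
  giving Dozile habinis.
If borrowed from Espanish 'tabenes' after the early changes, it would undergo only the recent ones:
  rule 4 (unconditioned shift): no change (tabenes)
  rule 5 (unconditioned shift): no change (tabenes)
  ⇒ as a loan: tabenes
Dozile 'habinis' matches the inherited outcome exactly, so it is an inherited cognate, not a loan.

inherited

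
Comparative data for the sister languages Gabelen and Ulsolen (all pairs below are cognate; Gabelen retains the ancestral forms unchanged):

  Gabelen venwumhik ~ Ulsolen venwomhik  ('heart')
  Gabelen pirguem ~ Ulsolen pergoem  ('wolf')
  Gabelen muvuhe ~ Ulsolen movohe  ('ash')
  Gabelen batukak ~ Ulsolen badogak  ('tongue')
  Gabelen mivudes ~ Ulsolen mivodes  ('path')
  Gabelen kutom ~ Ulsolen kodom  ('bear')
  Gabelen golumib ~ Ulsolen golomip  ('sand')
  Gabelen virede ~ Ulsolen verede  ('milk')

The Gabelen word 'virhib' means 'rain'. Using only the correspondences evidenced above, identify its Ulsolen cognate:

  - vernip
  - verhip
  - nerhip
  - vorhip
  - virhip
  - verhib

verhip

pirguem ~ pergoem, virede ~ verede — Gabelen i corresponds to Ulsolen e after a consonant, before r.
golumib ~ golomip — Gabelen b corresponds to Ulsolen p word-finally.
Applying these to Gabelen 'virhib':
  virhib → verhib   (i→e after a consonant, before r)
  verhib → verhip   (b→p word-finally)
So the Ulsolen cognate is 'verhip'.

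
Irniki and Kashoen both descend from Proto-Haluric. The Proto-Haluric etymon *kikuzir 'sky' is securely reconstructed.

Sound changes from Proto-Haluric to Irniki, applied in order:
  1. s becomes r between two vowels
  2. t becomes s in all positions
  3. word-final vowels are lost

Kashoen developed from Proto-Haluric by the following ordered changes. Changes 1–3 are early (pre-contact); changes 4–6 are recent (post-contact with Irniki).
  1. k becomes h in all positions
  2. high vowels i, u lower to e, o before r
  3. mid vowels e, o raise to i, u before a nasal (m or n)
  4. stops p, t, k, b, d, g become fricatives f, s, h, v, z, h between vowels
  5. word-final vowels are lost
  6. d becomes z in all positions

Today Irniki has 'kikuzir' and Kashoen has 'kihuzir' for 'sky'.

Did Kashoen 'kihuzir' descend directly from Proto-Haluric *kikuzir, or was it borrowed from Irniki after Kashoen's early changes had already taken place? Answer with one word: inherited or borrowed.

borrowed

If inherited, *kikuzir would pass through all of Kashoen's changes:
Kashoen: *kikuzir
  kikuzir → hihuzir   [unconditioned shift]
  hihuzir → hihuzer   [pre-rhotic lowering]
  hihuzer (rule 3 does not apply)
  hihuzer (rule 4 does not apply)
  hihuzer (rule 5 does not apply)
  hihuzer (rule 6 does not apply)
  giving Kashoen hihuzer.
If borrowed from Irniki 'kikuzir' after the early changes, it would undergo only the recent ones:
  rule 4 (intervocalic lenition): kikuzir → kihuzir
  rule 5 (apocope): no change (kihuzir)
  rule 6 (unconditioned shift): no change (kihuzir)
  ⇒ as a loan: kihuzir
Kashoen 'kihuzir' matches the loan outcome 'kihuzir', not the inherited 'hihuzer' — it skipped the early Kashoen changes, so it was borrowed from Irniki.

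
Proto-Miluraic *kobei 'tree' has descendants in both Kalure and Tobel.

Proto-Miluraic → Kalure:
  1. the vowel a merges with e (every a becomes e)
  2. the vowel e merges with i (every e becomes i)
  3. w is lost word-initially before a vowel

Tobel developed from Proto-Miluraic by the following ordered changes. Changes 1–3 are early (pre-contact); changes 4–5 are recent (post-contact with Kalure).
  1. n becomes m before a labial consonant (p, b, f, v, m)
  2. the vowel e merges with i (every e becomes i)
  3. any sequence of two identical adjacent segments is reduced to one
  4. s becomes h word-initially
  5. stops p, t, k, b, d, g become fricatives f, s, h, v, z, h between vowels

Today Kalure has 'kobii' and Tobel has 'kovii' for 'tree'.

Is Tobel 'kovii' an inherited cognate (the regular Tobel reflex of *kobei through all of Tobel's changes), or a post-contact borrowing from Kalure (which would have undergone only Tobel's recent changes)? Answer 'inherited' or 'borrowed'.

borrowed

If inherited, *kobei would pass through all of Tobel's changes:
Tobel: *kobei > kobii > kobi > kovi  (by vowel merger, degemination, intervocalic lenition)
If borrowed from Kalure 'kobii' after the early changes, it would undergo only the recent ones:
  rule 4 (debuccalisation): no change (kobii)
  rule 5 (intervocalic lenition): kobii → kovii
  ⇒ as a loan: kovii
Tobel 'kovii' matches the loan outcome 'kovii', not the inherited 'kovi' — it skipped the early Tobel changes, so it was borrowed from Kalure.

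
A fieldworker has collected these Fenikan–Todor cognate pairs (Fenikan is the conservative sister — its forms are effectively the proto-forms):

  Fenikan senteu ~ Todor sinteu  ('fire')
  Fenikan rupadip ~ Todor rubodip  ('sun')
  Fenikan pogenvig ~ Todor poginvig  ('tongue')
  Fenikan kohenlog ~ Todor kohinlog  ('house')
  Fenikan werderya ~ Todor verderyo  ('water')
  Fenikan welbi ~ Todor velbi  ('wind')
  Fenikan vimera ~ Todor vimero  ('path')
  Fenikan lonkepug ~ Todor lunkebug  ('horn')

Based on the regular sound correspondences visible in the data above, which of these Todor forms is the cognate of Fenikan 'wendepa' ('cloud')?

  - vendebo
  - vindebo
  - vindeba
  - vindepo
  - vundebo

vindebo

werderya ~ verderyo, welbi ~ velbi — Fenikan w corresponds to Todor v word-initially before a front vowel.
senteu ~ sinteu, pogenvig ~ poginvig — Fenikan e corresponds to Todor i after a consonant, before a nasal.
rupadip ~ rubodip — Fenikan p corresponds to Todor b between vowels (before a back vowel).
werderya ~ verderyo, vimera ~ vimero — Fenikan a corresponds to Todor o word-finally.
Applying these to Fenikan 'wendepa':
  wendepa → vendepa   (w→v word-initially before a front vowel)
  vendepa → vindepa   (e→i after a consonant, before a nasal)
  vindepa → vindeba   (p→b between vowels (before a back vowel))
  vindeba → vindebo   (a→o word-finally)
So the Todor cognate is 'vindebo'.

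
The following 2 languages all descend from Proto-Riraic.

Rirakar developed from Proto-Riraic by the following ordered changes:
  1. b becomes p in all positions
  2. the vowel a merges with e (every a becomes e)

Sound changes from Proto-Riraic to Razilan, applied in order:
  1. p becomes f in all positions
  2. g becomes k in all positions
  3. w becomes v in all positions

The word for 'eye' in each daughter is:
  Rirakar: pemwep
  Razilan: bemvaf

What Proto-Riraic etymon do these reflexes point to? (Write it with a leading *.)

Position 6: Rirakar has p, Razilan has f. Taking the neighbouring segments as reconstructed: Rirakar p could go back to *p or *b; Razilan f could go back to *p or *f — the one source consistent with every daughter is *p.
Position 5: Rirakar has e, Razilan has a. Razilan preserves a here (none of its changes turn any other segment into a), so the proto-segment is *a.
Continuing position by position gives *bemwap; check it forward:
Rirakar: *bemwap > pemwap > pemwep  (by unconditioned shift, vowel merger)
Razilan: *bemwap > bemwaf > bemvaf  (by unconditioned shift, unconditioned shift)
*bemwap is the unique common source.

*bemwap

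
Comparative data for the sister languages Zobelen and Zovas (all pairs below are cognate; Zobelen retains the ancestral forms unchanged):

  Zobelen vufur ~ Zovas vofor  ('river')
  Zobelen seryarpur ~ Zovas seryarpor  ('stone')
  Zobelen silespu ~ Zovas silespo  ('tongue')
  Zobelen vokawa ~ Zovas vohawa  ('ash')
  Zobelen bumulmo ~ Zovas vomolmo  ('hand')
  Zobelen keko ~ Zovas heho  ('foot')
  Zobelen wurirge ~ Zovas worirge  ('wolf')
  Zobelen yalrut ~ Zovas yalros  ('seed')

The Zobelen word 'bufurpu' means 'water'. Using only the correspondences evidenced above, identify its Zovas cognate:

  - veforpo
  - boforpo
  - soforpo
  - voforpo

bumulmo ~ vomolmo — Zobelen b corresponds to Zovas v word-initially before a back vowel.
vufur ~ vofor — Zobelen u corresponds to Zovas o after a consonant, before a labial obstruent.
vufur ~ vofor, seryarpur ~ seryarpor — Zobelen u corresponds to Zovas o after a consonant, before r.
silespu ~ silespo — Zobelen u corresponds to Zovas o word-finally.
Applying these to Zobelen 'bufurpu':
  bufurpu → vufurpu   (b→v word-initially before a back vowel)
  vufurpu → vofurpu   (u→o after a consonant, before a labial obstruent)
  vofurpu → voforpu   (u→o after a consonant, before r)
  voforpu → voforpo   (u→o word-finally)
So the Zovas cognate is 'voforpo'.

voforpo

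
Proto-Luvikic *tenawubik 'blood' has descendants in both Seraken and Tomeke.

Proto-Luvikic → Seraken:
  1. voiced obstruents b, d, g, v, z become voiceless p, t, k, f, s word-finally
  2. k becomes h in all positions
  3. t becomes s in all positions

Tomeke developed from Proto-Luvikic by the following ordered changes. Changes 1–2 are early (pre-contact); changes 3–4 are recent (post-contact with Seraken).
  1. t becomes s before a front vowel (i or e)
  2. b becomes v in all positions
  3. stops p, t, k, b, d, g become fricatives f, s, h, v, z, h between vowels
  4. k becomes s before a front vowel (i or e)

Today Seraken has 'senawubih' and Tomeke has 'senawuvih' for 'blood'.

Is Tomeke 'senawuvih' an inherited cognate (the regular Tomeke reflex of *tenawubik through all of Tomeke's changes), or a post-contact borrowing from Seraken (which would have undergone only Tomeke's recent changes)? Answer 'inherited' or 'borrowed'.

borrowed

If inherited, *tenawubik would pass through all of Tomeke's changes:
Tomeke: *tenawubik
  tenawubik → senawubik   [palatalisation]
  senawubik → senawuvik   [unconditioned shift]
  senawuvik (rule 3 does not apply)
  senawuvik (rule 4 does not apply)
  giving Tomeke senawuvik.
If borrowed from Seraken 'senawubih' after the early changes, it would undergo only the recent ones:
  rule 3 (intervocalic lenition): senawubih → senawuvih
  rule 4 (palatalisation): no change (senawuvih)
  ⇒ as a loan: senawuvih
Tomeke 'senawuvih' matches the loan outcome 'senawuvih', not the inherited 'senawuvik' — it skipped the early Tomeke changes, so it was borrowed from Seraken.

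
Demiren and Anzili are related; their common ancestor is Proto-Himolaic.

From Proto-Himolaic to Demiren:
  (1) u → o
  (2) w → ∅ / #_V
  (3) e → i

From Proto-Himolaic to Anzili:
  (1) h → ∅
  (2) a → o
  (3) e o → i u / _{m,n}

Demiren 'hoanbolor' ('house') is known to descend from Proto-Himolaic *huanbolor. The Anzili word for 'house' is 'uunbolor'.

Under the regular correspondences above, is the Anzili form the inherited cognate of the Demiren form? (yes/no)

yes

Derive the expected Anzili reflex of *huanbolor:
Anzili: start from *huanbolor.
  rule 1 (h-loss): huanbolor → uanbolor
  rule 2 (vowel merger): uanbolor → uonbolor
  rule 3 (pre-nasal raising): uonbolor → uunbolor
  ⇒ Anzili uunbolor
Anzili 'uunbolor' matches the regular reflex exactly, so the pair is cognate.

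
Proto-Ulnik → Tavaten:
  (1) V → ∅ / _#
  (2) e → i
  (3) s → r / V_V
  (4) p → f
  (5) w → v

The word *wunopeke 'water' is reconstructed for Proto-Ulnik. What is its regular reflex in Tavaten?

Tavaten: start from *wunopeke.
  rule 1 (apocope): wunopeke → wunopek
  rule 2 (vowel merger): wunopek → wunopik
  rule 3: no change — wunopik
  rule 4 (unconditioned shift): wunopik → wunofik
  rule 5 (unconditioned shift): wunofik → vunofik
  ⇒ Tavaten vunofik

vunofik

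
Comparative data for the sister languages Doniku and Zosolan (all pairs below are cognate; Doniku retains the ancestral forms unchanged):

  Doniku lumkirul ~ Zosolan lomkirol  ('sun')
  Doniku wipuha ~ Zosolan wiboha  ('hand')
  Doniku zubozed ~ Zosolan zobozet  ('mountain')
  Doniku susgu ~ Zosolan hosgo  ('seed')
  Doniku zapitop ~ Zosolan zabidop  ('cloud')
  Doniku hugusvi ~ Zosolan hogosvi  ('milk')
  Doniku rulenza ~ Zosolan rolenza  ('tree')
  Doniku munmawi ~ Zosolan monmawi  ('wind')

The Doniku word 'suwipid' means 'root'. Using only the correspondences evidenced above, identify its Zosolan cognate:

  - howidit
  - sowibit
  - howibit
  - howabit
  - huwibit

howibit

susgu ~ hosgo — Doniku s corresponds to Zosolan h word-initially before a back vowel.
lumkirul ~ lomkirol, wipuha ~ wiboha — Doniku u corresponds to Zosolan o after a consonant, before a consonant other than r, m, n, p, b, f, v.
zapitop ~ zabidop — Doniku p corresponds to Zosolan b between vowels (before a front vowel).
zubozed ~ zobozet — Doniku d corresponds to Zosolan t word-finally.
Applying these to Doniku 'suwipid':
  suwipid → huwipid   (s→h word-initially before a back vowel)
  huwipid → howipid   (u→o after a consonant, before a consonant other than r, m, n, p, b, f, v)
  howipid → howibid   (p→b between vowels (before a front vowel))
  howibid → howibit   (d→t word-finally)
So the Zosolan cognate is 'howibit'.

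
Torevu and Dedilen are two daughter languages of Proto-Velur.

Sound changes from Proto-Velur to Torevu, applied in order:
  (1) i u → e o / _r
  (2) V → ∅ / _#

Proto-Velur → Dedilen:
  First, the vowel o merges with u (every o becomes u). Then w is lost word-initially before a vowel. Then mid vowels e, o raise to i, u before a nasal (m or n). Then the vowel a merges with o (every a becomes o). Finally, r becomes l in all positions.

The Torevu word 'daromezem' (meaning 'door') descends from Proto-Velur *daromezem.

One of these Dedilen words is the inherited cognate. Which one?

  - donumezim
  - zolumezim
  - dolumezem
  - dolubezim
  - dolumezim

dolumezim

Dedilen: start from *daromezem.
  rule 1 (vowel merger): daromezem → darumezem
  rule 2: no change — darumezem
  rule 3 (pre-nasal raising): darumezem → darumezim
  rule 4 (vowel merger): darumezim → dorumezim
  rule 5 (unconditioned shift): dorumezim → dolumezim
  ⇒ Dedilen dolumezim
Among the options, 'dolumezim' alone shows every Dedilen change applied in order.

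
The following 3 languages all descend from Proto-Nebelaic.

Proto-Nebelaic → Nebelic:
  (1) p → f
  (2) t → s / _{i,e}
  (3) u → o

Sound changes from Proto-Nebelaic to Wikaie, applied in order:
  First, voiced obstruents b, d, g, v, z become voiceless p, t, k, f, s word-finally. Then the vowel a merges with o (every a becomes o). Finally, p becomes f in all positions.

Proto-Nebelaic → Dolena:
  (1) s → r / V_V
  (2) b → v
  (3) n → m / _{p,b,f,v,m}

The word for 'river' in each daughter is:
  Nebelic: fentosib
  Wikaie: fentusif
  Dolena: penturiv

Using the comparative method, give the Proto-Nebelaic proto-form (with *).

*pentusib

Position 1: Nebelic has f, Wikaie has f, Dolena has p. Dolena preserves p here (none of its changes turn any other segment into p), so the proto-segment is *p.
Position 5: Nebelic has o, Wikaie has u, Dolena has u. Wikaie preserves u here (none of its changes turn any other segment into u), so the proto-segment is *u.
Position 8: Nebelic has b, Wikaie has f, Dolena has v. Nebelic preserves b here (none of its changes turn any other segment into b), so the proto-segment is *b.
This points to *pentusib. Verify forward in each daughter:
Nebelic: start from *pentusib.
  rule 1 (unconditioned shift): pentusib → fentusib
  rule 2: no change — fentusib
  rule 3 (vowel merger): fentusib → fentosib
  ⇒ Nebelic fentosib
Wikaie: *pentusib
  pentusib → pentusip   [final devoicing]
  pentusip (rule 2 does not apply)
  pentusip → fentusif   [unconditioned shift]
  giving Wikaie fentusif.
Dolena: *pentusib
  pentusib → penturib   [rhotacism]
  penturib → penturiv   [unconditioned shift]
  penturiv (rule 3 does not apply)
  giving Dolena penturiv.
*pentusib is the unique common source.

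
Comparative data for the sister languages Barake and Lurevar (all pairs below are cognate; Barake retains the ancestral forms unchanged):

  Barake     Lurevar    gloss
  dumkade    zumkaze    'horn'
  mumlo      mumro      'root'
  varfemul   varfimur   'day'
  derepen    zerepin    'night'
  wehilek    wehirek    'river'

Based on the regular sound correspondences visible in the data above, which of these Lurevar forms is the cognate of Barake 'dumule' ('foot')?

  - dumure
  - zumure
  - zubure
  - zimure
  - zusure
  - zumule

zumure

dumkade ~ zumkaze — Barake d corresponds to Lurevar z word-initially before a back vowel.
wehilek ~ wehirek — Barake l corresponds to Lurevar r between vowels (before a front vowel).
Applying these to Barake 'dumule':
  dumule → zumule   (d→z word-initially before a back vowel)
  zumule → zumure   (l→r between vowels (before a front vowel))
So the Lurevar cognate is 'zumure'.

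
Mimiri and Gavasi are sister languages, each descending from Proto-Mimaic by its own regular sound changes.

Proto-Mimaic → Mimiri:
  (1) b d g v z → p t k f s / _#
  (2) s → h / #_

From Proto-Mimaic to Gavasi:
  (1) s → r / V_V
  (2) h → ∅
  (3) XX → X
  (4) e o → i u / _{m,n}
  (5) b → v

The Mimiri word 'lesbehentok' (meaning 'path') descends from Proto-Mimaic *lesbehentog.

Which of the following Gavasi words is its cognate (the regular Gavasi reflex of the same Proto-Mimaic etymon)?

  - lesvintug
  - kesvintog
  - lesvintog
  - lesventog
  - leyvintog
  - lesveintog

lesvintog

Gavasi: start from *lesbehentog.
  rule 1: no change — lesbehentog
  rule 2 (h-loss): lesbehentog → lesbeentog
  rule 3 (degemination): lesbeentog → lesbentog
  rule 4 (pre-nasal raising): lesbentog → lesbintog
  rule 5 (unconditioned shift): lesbintog → lesvintog
  ⇒ Gavasi lesvintog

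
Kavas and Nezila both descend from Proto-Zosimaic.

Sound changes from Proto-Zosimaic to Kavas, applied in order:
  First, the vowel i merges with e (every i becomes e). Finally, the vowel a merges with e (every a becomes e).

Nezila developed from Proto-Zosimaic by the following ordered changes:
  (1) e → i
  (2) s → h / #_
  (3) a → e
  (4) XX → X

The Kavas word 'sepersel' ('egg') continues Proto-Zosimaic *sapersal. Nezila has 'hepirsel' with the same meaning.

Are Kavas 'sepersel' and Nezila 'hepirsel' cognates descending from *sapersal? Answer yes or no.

yes

Derive the expected Nezila reflex of *sapersal:
Nezila: *sapersal
  sapersal → sapirsal   [vowel merger]
  sapirsal → hapirsal   [debuccalisation]
  hapirsal → hepirsel   [vowel merger]
  hepirsel (rule 4 does not apply)
  giving Nezila hepirsel.
Nezila 'hepirsel' matches the regular reflex exactly, so the pair is cognate.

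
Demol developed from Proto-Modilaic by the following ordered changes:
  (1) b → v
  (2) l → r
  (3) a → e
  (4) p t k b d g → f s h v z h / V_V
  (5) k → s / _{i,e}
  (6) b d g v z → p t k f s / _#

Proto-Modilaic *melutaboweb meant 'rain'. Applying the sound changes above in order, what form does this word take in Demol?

Demol: *melutaboweb > melutavowev > merutavowev > merutevowev > merusevowev > merusevowef  (by unconditioned shift, unconditioned shift, vowel merger, intervocalic lenition, final devoicing)

merusevowef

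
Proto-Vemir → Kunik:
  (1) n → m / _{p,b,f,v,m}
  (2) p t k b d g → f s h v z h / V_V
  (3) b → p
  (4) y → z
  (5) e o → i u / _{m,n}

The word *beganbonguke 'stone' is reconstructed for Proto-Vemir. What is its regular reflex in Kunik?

Kunik: *beganbonguke
  beganbonguke → begambonguke   [nasal place assimilation]
  begambonguke → behambonguhe   [intervocalic lenition]
  behambonguhe → pehamponguhe   [unconditioned shift]
  pehamponguhe (rule 4 does not apply)
  pehamponguhe → pehampunguhe   [pre-nasal raising]
  giving Kunik pehampunguhe.

pehampunguhe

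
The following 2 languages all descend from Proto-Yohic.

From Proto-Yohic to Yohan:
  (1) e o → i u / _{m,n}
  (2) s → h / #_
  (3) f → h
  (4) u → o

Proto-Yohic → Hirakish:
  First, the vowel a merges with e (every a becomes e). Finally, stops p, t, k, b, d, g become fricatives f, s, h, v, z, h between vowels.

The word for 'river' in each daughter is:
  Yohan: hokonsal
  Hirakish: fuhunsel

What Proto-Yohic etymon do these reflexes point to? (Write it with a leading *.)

*fukunsal

Position 4: Yohan has o, Hirakish has u. Hirakish preserves u here (none of its changes turn any other segment into u), so the proto-segment is *u.
Position 3: Yohan has k, Hirakish has h. Yohan preserves k here (none of its changes turn any other segment into k), so the proto-segment is *k.
Position 2: Yohan has o, Hirakish has u. Hirakish preserves u here (none of its changes turn any other segment into u), so the proto-segment is *u.
Verify the candidate proto-form against each daughter:
Yohan: *fukunsal
  fukunsal (rule 1 does not apply)
  fukunsal (rule 2 does not apply)
  fukunsal → hukunsal   [unconditioned shift]
  hukunsal → hokonsal   [vowel merger]
  giving Yohan hokonsal.
Hirakish: *fukunsal > fukunsel > fuhunsel  (by vowel merger, intervocalic lenition)
No other proto-form is consistent with every reflex, so the reconstruction is *fukunsal.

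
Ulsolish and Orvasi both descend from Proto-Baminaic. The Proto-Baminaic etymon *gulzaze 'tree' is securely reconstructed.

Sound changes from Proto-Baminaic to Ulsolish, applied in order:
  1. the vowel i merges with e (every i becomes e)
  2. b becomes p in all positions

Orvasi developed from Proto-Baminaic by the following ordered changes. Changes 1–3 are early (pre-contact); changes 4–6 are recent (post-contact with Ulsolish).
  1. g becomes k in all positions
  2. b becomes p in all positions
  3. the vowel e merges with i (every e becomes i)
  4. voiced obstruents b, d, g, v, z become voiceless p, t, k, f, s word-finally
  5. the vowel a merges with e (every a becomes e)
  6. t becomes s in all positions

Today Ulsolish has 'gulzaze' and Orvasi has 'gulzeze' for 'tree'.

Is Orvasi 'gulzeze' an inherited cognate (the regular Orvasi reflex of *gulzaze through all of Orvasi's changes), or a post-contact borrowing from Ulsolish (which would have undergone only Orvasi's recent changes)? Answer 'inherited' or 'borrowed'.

If inherited, *gulzaze would pass through all of Orvasi's changes:
Orvasi: start from *gulzaze.
  rule 1 (unconditioned shift): gulzaze → kulzaze
  rule 2: no change — kulzaze
  rule 3 (vowel merger): kulzaze → kulzazi
  rule 4: no change — kulzazi
  rule 5 (vowel merger): kulzazi → kulzezi
  rule 6: no change — kulzezi
  ⇒ Orvasi kulzezi
If borrowed from Ulsolish 'gulzaze' after the early changes, it would undergo only the recent ones:
  rule 4 (final devoicing): no change (gulzaze)
  rule 5 (vowel merger): gulzaze → gulzeze
  rule 6 (unconditioned shift): no change (gulzeze)
  ⇒ as a loan: gulzeze
Orvasi 'gulzeze' matches the loan outcome 'gulzeze', not the inherited 'kulzezi' — it skipped the early Orvasi changes, so it was borrowed from Ulsolish.

borrowed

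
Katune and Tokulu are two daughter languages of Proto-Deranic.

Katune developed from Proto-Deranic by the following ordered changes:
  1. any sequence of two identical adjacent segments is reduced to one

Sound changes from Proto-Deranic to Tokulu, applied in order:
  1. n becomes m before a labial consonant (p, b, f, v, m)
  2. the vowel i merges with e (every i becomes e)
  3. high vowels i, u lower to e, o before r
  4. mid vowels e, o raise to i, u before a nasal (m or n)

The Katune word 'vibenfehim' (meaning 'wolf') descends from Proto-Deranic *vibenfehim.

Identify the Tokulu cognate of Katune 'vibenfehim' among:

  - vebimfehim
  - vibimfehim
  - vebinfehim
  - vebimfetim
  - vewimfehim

vebimfehim

Tokulu: start from *vibenfehim.
  rule 1 (nasal place assimilation): vibenfehim → vibemfehim
  rule 2 (vowel merger): vibemfehim → vebemfehem
  rule 3: no change — vebemfehem
  rule 4 (pre-nasal raising): vebemfehem → vebimfehim
  ⇒ Tokulu vebimfehim
Only 'vebimfehim' matches the regular Tokulu development of *vibenfehim.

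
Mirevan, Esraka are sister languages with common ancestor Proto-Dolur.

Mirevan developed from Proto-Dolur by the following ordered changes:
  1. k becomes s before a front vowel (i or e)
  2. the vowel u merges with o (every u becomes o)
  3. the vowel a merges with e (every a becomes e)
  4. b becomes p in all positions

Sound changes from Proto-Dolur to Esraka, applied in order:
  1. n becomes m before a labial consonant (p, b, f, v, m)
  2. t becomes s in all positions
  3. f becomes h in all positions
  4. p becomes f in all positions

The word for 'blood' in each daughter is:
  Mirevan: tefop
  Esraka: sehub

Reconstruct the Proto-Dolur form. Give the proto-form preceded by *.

*tefub

Position 3: Mirevan has f, Esraka has h. Mirevan preserves f here (none of its changes turn any other segment into f), so the proto-segment is *f.
Position 5: Mirevan has p, Esraka has b. Esraka preserves b here (none of its changes turn any other segment into b), so the proto-segment is *b.
Position 4: Mirevan has o, Esraka has u. Esraka preserves u here (none of its changes turn any other segment into u), so the proto-segment is *u.
Continuing position by position gives *tefub; check it forward:
Mirevan: start from *tefub.
  rule 1: no change — tefub
  rule 2 (vowel merger): tefub → tefob
  rule 3: no change — tefob
  rule 4 (unconditioned shift): tefob → tefop
  ⇒ Mirevan tefop
Esraka: start from *tefub.
  rule 1: no change — tefub
  rule 2 (unconditioned shift): tefub → sefub
  rule 3 (unconditioned shift): sefub → sehub
  rule 4: no change — sehub
  ⇒ Esraka sehub
*tefub is the unique common source.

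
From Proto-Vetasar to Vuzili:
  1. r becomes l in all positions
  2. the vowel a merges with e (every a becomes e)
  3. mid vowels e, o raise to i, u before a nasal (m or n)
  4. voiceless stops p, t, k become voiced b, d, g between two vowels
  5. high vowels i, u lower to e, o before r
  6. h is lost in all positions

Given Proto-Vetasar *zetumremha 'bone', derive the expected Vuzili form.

Vuzili: *zetumremha > zetumlemha > zetumlemhe > zetumlimhe > zedumlimhe > zedumlime  (by unconditioned shift, vowel merger, pre-nasal raising, intervocalic voicing, h-loss)

zedumlime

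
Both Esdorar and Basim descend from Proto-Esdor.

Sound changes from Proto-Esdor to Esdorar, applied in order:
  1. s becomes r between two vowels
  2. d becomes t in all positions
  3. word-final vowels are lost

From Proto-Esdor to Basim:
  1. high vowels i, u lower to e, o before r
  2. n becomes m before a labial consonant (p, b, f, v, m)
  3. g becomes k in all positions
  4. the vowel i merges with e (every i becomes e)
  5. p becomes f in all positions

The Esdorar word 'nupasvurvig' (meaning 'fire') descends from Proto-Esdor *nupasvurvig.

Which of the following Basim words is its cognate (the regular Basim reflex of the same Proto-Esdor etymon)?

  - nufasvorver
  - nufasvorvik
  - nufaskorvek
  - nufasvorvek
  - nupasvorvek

Basim: start from *nupasvurvig.
  rule 1 (pre-rhotic lowering): nupasvurvig → nupasvorvig
  rule 2: no change — nupasvorvig
  rule 3 (unconditioned shift): nupasvorvig → nupasvorvik
  rule 4 (vowel merger): nupasvorvik → nupasvorvek
  rule 5 (unconditioned shift): nupasvorvek → nufasvorvek
  ⇒ Basim nufasvorvek

nufasvorvek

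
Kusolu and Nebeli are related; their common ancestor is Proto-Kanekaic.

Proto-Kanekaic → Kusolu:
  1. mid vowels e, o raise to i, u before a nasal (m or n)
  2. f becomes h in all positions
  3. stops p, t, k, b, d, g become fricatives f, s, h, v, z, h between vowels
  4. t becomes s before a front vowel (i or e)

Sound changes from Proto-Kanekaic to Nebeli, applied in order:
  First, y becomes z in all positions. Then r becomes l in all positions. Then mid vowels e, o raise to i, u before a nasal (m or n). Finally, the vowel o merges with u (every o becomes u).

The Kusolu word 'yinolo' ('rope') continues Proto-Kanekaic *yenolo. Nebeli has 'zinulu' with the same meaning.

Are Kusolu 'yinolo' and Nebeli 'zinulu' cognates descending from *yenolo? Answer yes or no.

yes

Derive the expected Nebeli reflex of *yenolo:
Nebeli: start from *yenolo.
  rule 1 (unconditioned shift): yenolo → zenolo
  rule 2: no change — zenolo
  rule 3 (pre-nasal raising): zenolo → zinolo
  rule 4 (vowel merger): zinolo → zinulu
  ⇒ Nebeli zinulu
Nebeli 'zinulu' matches the regular reflex exactly, so the pair is cognate.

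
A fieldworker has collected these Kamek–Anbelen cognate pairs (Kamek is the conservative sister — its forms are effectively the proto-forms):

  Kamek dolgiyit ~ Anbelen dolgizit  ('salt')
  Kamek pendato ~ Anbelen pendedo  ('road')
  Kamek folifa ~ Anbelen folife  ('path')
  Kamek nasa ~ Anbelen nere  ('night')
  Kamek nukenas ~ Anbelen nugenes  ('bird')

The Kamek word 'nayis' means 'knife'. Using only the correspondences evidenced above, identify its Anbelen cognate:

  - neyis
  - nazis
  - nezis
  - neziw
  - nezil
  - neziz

nezis

pendato ~ pendedo, nasa ~ nere — Kamek a corresponds to Anbelen e after a consonant, before a consonant other than r, m, n, p, b, f, v.
dolgiyit ~ dolgizit — Kamek y corresponds to Anbelen z between vowels (before a front vowel).
Applying these to Kamek 'nayis':
  nayis → neyis   (a→e after a consonant, before a consonant other than r, m, n, p, b, f, v)
  neyis → nezis   (y→z between vowels (before a front vowel))
So the Anbelen cognate is 'nezis'.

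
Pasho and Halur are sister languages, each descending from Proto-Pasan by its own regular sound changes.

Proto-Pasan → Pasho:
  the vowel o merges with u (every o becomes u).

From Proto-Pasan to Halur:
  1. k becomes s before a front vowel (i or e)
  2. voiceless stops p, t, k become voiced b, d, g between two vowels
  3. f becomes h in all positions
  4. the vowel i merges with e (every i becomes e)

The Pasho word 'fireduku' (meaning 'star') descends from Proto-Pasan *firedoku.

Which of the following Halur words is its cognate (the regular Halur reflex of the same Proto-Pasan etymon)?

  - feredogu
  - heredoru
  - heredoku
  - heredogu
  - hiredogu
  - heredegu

Halur: *firedoku > firedogu > hiredogu > heredogu  (by intervocalic voicing, unconditioned shift, vowel merger)
Among the options, 'heredogu' alone shows every Halur change applied in order.

heredogu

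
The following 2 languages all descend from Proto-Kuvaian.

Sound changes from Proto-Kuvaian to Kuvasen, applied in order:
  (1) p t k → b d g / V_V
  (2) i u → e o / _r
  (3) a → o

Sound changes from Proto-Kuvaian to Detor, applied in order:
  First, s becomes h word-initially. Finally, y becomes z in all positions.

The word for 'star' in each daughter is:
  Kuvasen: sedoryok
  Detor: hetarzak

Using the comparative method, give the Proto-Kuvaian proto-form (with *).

*setaryak

Position 4: Kuvasen has o, Detor has a. Detor preserves a here (none of its changes turn any other segment into a), so the proto-segment is *a.
Position 1: Kuvasen has s, Detor has h. Kuvasen preserves s here (none of its changes turn any other segment into s), so the proto-segment is *s.
Position 7: Kuvasen has o, Detor has a. Detor preserves a here (none of its changes turn any other segment into a), so the proto-segment is *a.
This points to *setaryak. Verify forward in each daughter:
Kuvasen: start from *setaryak.
  rule 1 (intervocalic voicing): setaryak → sedaryak
  rule 2: no change — sedaryak
  rule 3 (vowel merger): sedaryak → sedoryok
  ⇒ Kuvasen sedoryok
Detor: *setaryak > hetaryak > hetarzak  (by debuccalisation, unconditioned shift)
Only *setaryak yields all of Kuvasen sedoryok, Detor hetarzak.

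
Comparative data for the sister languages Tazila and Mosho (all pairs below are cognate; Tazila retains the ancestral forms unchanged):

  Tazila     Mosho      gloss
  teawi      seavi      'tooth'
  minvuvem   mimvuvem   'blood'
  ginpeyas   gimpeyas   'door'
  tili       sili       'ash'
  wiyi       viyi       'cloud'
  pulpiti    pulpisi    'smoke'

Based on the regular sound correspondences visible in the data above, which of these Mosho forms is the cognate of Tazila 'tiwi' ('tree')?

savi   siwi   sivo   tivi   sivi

tili ~ sili — Tazila t corresponds to Mosho s word-initially before a front vowel.
teawi ~ seavi — Tazila w corresponds to Mosho v between vowels (before a front vowel).
Applying these to Tazila 'tiwi':
  tiwi → siwi   (t→s word-initially before a front vowel)
  siwi → sivi   (w→v between vowels (before a front vowel))
So the Mosho cognate is 'sivi'.

sivi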